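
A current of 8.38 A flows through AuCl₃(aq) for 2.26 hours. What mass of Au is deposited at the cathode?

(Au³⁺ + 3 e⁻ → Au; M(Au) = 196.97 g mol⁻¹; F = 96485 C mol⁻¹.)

46.4 g

Q = I·t = 8.380 A × 8136.0 s = 68180 C.
n(e⁻) = Q/F = 68180 / 96485 = 0.7066 mol.
Au³⁺ + 3 e⁻ → Au, so n(Au) = n(e⁻)/3 = 0.2355 mol.
m = n·M = 0.2355 × 196.97 = 46.4 g.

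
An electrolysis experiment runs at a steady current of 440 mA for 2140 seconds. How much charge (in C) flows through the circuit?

Q = I·t = 0.4400 A × 2140.0 s = 942 C.

942 C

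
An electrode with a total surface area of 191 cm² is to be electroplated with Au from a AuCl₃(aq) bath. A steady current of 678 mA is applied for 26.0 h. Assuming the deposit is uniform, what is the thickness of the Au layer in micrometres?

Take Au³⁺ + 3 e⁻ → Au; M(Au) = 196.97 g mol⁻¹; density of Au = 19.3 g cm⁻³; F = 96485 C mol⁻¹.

117 μm

Q = I·t = 0.6780 × 93600 = 63460 C; n(e⁻) = 0.6577 mol.
n(Au) = n(e⁻)/3 = 0.2192 mol, so m = 0.2192 × 196.97 = 43.18 g.
Volume = m/ρ = 43.18 / 19.3 = 2.238 cm³.
Thickness = V/A = 2.238 / 191 = 0.0117 cm = 117 μm.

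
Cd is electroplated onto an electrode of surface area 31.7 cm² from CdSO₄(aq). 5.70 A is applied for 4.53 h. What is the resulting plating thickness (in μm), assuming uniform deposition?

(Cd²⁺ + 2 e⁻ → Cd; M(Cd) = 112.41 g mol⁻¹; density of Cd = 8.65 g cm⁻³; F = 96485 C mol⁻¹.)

1970 μm

Q = I·t = 5.700 × 16308 = 92960 C; n(e⁻) = 0.9634 mol.
n(Cd) = n(e⁻)/2 = 0.4817 mol, so m = 0.4817 × 112.41 = 54.15 g.
Volume = m/ρ = 54.15 / 8.65 = 6.260 cm³.
Thickness = V/A = 6.260 / 31.7 = 0.197 cm = 1970 μm.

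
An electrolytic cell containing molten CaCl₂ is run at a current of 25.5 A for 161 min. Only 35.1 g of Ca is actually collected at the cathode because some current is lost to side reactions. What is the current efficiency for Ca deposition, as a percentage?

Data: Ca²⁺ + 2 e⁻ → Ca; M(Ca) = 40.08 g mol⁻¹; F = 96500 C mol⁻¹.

Q = I·t = 25.50 × 9660.0 = 246300 C; n(e⁻) = 246300/96500 = 2.553 mol.
Theoretical n(Ca) = n(e⁻)/2 = 1.276 mol, i.e. m_theo = 1.276 × 40.08 = 51.15 g.
Efficiency = m_actual / m_theo = 35.1 / 51.15 = 68.6 %.

68.6 %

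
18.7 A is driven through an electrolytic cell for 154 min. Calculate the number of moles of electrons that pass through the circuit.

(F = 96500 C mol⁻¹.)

Q = I·t = 18.70 A × 9240.0 s = 172800 C.
n(e⁻) = Q/F = 172800 / 96500 = 1.79 mol.

1.79 mol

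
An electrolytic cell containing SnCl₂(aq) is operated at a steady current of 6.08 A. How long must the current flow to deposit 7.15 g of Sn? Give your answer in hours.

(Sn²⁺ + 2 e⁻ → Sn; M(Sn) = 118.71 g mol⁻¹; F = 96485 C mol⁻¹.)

n(Sn) = m/M = 7.15 / 118.71 = 0.06023 mol.
Each Sn atom requires 2 electrons, so n(e⁻) = 2 × 0.06023 = 0.1205 mol.
Q = n(e⁻)·F = 0.1205 × 96485 = 11620 C.
t = Q/I = 11620 / 6.080 A = 1912 s = 0.531 h.

0.531 h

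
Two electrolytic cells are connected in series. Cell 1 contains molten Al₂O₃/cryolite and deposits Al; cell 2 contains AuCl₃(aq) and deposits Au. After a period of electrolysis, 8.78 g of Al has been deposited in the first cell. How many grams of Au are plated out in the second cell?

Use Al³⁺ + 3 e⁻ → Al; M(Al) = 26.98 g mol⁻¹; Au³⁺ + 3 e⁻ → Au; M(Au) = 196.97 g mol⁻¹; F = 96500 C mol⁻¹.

n(Al) = 8.78 / 26.98 = 0.3254 mol.
Since Al³⁺ + 3 e⁻ → Al, n(e⁻) passed = 3 × 0.3254 = 0.9763 mol.
Cells in series carry the same charge, so the same 0.9763 mol of electrons passes through cell 2.
Au³⁺ + 3 e⁻ → Au, so n(Au) = 0.9763 / 3 = 0.3254 mol.
m(Au) = 0.3254 × 196.97 = 64.1 g.

64.1 g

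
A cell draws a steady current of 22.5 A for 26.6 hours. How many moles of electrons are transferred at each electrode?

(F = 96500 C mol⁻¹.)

Q = I·t = 22.50 A × 95760 s = 2155000 C.
n(e⁻) = Q/F = 2155000 / 96500 = 22.3 mol.

22.3 mol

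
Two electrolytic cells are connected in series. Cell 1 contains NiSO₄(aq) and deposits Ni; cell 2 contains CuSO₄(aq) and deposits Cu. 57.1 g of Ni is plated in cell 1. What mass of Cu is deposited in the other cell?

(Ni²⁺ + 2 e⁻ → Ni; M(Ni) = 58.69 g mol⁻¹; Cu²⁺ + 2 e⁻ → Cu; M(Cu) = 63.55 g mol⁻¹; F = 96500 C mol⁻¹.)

n(Ni) = 57.1 / 58.69 = 0.9729 mol.
Since Ni²⁺ + 2 e⁻ → Ni, n(e⁻) passed = 2 × 0.9729 = 1.946 mol.
Cells in series carry the same charge, so the same 1.946 mol of electrons passes through cell 2.
Cu²⁺ + 2 e⁻ → Cu, so n(Cu) = 1.946 / 2 = 0.9729 mol.
m(Cu) = 0.9729 × 63.55 = 61.8 g.

61.8 g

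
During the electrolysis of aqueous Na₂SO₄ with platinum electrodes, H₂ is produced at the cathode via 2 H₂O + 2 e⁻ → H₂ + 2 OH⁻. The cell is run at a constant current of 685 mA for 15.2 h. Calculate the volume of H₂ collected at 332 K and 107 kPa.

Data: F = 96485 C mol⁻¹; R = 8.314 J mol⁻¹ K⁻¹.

Q = I·t = 0.6850 A × 54720 s = 37480 C.
n(e⁻) = Q/F = 37480 / 96485 = 0.3885 mol.
2 electrons are transferred per H₂ molecule, so n(H₂) = 0.3885 / 2 = 0.1942 mol.
V = nRT/P = (0.1942 × 8.314 × 332) / (107 × 10³ Pa) = 0.00501 m³ = 5.01 L.

5.01 L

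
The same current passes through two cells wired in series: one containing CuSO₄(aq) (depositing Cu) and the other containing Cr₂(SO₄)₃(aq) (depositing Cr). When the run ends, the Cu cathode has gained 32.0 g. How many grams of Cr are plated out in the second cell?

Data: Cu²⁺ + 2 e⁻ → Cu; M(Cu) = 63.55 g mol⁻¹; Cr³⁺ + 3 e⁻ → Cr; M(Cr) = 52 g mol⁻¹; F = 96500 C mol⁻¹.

17.5 g

n(Cu) = 32.0 / 63.55 = 0.5035 mol.
Since Cu²⁺ + 2 e⁻ → Cu, n(e⁻) passed = 2 × 0.5035 = 1.007 mol.
Cells in series carry the same charge, so the same 1.007 mol of electrons passes through cell 2.
Cr³⁺ + 3 e⁻ → Cr, so n(Cr) = 1.007 / 3 = 0.3357 mol.
m(Cr) = 0.3357 × 52 = 17.5 g.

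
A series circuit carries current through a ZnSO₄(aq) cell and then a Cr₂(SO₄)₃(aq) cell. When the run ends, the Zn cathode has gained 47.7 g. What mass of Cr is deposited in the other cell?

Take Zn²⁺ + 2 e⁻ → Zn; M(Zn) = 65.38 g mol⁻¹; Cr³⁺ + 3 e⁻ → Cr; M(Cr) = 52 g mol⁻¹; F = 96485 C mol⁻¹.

25.3 g

n(Zn) = 47.7 / 65.38 = 0.7296 mol.
Since Zn²⁺ + 2 e⁻ → Zn, n(e⁻) passed = 2 × 0.7296 = 1.459 mol.
Cells in series carry the same charge, so the same 1.459 mol of electrons passes through cell 2.
Cr³⁺ + 3 e⁻ → Cr, so n(Cr) = 1.459 / 3 = 0.4864 mol.
m(Cr) = 0.4864 × 52 = 25.3 g.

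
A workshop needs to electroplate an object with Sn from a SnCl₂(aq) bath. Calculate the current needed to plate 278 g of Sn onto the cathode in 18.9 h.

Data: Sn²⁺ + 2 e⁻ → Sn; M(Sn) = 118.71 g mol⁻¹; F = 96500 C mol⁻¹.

6.64 A

n(Sn) = 278 / 118.71 = 2.342 mol.
n(e⁻) = 2 × 2.342 = 4.684 mol.
Q = n(e⁻)·F = 4.684 × 96500 = 452000 C.
I = Q/t = 452000 / 68040 s = 6.64 A.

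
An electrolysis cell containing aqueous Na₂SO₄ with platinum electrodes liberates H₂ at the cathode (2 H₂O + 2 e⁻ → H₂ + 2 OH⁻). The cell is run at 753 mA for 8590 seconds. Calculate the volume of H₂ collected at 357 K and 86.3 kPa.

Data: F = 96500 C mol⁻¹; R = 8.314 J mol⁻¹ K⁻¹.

Q = I·t = 0.7530 A × 8590.0 s = 6468 C.
n(e⁻) = Q/F = 6468 / 96500 = 0.06703 mol.
2 electrons are transferred per H₂ molecule, so n(H₂) = 0.06703 / 2 = 0.03351 mol.
V = nRT/P = (0.03351 × 8.314 × 357) / (86.3 × 10³ Pa) = 0.00115 m³ = 1.15 L.

1.15 L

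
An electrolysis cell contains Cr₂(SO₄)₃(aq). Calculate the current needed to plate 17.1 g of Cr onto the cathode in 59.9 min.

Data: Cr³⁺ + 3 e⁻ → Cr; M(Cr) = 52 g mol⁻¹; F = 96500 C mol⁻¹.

26.5 A

n(Cr) = 17.1 / 52 = 0.3288 mol.
n(e⁻) = 3 × 0.3288 = 0.9865 mol.
Q = n(e⁻)·F = 0.9865 × 96500 = 95200 C.
I = Q/t = 95200 / 3594.0 s = 26.5 A.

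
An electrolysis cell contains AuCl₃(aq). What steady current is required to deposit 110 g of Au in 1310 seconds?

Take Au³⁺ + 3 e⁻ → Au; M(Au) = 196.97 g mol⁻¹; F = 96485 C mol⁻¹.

123 A

n(Au) = 110 / 196.97 = 0.5585 mol.
n(e⁻) = 3 × 0.5585 = 1.675 mol.
Q = n(e⁻)·F = 1.675 × 96485 = 161600 C.
I = Q/t = 161600 / 1310.0 s = 123 A.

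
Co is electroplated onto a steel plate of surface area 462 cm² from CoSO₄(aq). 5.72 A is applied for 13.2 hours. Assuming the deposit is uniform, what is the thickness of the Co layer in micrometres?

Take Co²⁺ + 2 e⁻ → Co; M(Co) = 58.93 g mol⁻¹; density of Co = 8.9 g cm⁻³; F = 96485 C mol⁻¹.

Q = I·t = 5.720 × 47520 = 271800 C; n(e⁻) = 2.817 mol.
n(Co) = n(e⁻)/2 = 1.409 mol, so m = 1.409 × 58.93 = 83.01 g.
Volume = m/ρ = 83.01 / 8.9 = 9.327 cm³.
Thickness = V/A = 9.327 / 462 = 0.0202 cm = 202 μm.

202 μm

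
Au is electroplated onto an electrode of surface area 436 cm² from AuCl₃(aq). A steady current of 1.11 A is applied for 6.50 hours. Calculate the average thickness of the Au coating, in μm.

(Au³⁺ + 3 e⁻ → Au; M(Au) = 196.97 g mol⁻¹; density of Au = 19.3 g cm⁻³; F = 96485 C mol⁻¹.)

21.0 μm

Q = I·t = 1.110 × 23400 = 25970 C; n(e⁻) = 0.2692 mol.
n(Au) = n(e⁻)/3 = 0.08973 mol, so m = 0.08973 × 196.97 = 17.67 g.
Volume = m/ρ = 17.67 / 19.3 = 0.9158 cm³.
Thickness = V/A = 0.9158 / 436 = 0.00210 cm = 21.0 μm.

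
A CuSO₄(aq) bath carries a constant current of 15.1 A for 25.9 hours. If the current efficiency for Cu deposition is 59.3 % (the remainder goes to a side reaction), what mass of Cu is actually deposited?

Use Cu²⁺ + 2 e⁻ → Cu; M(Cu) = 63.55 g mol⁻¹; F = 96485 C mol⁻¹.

275 g

Q = I·t = 15.10 × 93240 = 1408000 C.
n(e⁻) = 1408000/96485 = 14.59 mol; theoretically n(Cu) = 14.59/2 = 7.296 mol, m_theo = 463.7 g.
At 59.3 % efficiency, m_actual = 0.593 × 463.7 = 275 g.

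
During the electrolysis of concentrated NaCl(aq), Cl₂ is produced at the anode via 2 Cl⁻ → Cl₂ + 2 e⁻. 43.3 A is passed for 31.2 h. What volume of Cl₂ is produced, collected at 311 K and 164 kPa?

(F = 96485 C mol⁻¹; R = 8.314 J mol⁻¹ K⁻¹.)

Q = I·t = 43.30 A × 112320 s = 4863000 C.
n(e⁻) = Q/F = 4863000 / 96485 = 50.41 mol.
2 electrons are transferred per Cl₂ molecule, so n(Cl₂) = 50.41 / 2 = 25.20 mol.
V = nRT/P = (25.20 × 8.314 × 311) / (164 × 10³ Pa) = 0.397 m³ = 397 L.

397 L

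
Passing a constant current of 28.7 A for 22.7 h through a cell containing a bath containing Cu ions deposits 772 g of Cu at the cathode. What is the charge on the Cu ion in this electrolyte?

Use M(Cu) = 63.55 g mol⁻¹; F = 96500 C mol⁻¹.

+2

Q = I·t = 28.70 A × 81720 s = 2345000 C, so n(e⁻) = 2345000/96500 = 24.30 mol.
n(Cu) deposited = 772 / 63.55 = 12.15 mol.
Electrons per atom = n(e⁻)/n(Cu) = 24.30 / 12.15 = 2.00 ≈ 2, so the ion is Cu²⁺.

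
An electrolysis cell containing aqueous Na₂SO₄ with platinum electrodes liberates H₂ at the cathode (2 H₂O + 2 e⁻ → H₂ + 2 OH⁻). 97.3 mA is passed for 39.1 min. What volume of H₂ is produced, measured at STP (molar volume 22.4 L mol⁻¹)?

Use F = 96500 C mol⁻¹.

0.0265 L

Q = I·t = 0.09730 A × 2346.0 s = 228.3 C.
n(e⁻) = Q/F = 228.3 / 96500 = 0.002365 mol.
2 electrons are transferred per H₂ molecule, so n(H₂) = 0.002365 / 2 = 0.001183 mol.
V = n × V_m = 0.001183 × 22.4 = 0.0265 L.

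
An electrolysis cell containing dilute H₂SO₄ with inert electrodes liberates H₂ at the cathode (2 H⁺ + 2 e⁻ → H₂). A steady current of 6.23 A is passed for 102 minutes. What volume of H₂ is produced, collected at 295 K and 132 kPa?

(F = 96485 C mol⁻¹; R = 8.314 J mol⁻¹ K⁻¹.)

3.67 L

Q = I·t = 6.230 A × 6120.0 s = 38130 C.
n(e⁻) = Q/F = 38130 / 96485 = 0.3952 mol.
2 electrons are transferred per H₂ molecule, so n(H₂) = 0.3952 / 2 = 0.1976 mol.
V = nRT/P = (0.1976 × 8.314 × 295) / (132 × 10³ Pa) = 0.00367 m³ = 3.67 L.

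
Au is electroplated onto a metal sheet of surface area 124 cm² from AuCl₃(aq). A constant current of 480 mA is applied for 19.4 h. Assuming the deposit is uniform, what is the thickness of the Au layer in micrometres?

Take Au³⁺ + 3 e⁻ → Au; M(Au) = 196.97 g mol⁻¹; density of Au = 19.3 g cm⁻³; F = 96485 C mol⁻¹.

Q = I·t = 0.4800 × 69840 = 33520 C; n(e⁻) = 0.3474 mol.
n(Au) = n(e⁻)/3 = 0.1158 mol, so m = 0.1158 × 196.97 = 22.81 g.
Volume = m/ρ = 22.81 / 19.3 = 1.182 cm³.
Thickness = V/A = 1.182 / 124 = 0.00953 cm = 95.3 μm.

95.3 μm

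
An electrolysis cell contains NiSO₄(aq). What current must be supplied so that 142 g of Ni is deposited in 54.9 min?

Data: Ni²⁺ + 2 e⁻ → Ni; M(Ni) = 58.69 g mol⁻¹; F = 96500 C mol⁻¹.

n(Ni) = 142 / 58.69 = 2.419 mol.
n(e⁻) = 2 × 2.419 = 4.839 mol.
Q = n(e⁻)·F = 4.839 × 96500 = 467000 C.
I = Q/t = 467000 / 3294.0 s = 142 A.

142 A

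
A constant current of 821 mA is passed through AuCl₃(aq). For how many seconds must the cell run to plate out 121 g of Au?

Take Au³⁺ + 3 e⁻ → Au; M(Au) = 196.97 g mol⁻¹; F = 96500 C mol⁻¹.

2.17 × 10⁵ s

n(Au) = m/M = 121 / 196.97 = 0.6143 mol.
Each Au atom requires 3 electrons, so n(e⁻) = 3 × 0.6143 = 1.843 mol.
Q = n(e⁻)·F = 1.843 × 96500 = 177800 C.
t = Q/I = 177800 / 0.8210 A = 216600 s.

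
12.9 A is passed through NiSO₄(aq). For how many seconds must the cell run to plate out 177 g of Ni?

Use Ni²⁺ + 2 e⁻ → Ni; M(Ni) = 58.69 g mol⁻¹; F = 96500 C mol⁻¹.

n(Ni) = m/M = 177 / 58.69 = 3.016 mol.
Each Ni atom requires 2 electrons, so n(e⁻) = 2 × 3.016 = 6.032 mol.
Q = n(e⁻)·F = 6.032 × 96500 = 582100 C.
t = Q/I = 582100 / 12.90 A = 45120 s.

45100 s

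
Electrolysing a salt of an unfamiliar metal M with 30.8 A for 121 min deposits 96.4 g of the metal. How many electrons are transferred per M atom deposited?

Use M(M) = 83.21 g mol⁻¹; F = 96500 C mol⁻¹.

2

Q = I·t = 30.80 A × 7260.0 s = 223600 C, so n(e⁻) = 223600/96500 = 2.317 mol.
n(M) deposited = 96.4 / 83.21 = 1.159 mol.
Electrons per atom = n(e⁻)/n(M) = 2.317 / 1.159 = 2.00 ≈ 2, so the ion is M²⁺.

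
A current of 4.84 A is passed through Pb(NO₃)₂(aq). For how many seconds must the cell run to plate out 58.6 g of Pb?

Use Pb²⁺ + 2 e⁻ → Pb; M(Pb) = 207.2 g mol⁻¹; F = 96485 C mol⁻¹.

n(Pb) = m/M = 58.6 / 207.2 = 0.2828 mol.
Each Pb atom requires 2 electrons, so n(e⁻) = 2 × 0.2828 = 0.5656 mol.
Q = n(e⁻)·F = 0.5656 × 96485 = 54580 C.
t = Q/I = 54580 / 4.840 A = 11280 s.

11300 s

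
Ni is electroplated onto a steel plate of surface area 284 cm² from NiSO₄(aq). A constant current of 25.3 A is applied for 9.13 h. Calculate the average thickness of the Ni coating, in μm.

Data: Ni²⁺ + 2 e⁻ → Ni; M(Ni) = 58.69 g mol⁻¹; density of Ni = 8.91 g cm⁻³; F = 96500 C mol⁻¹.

Q = I·t = 25.30 × 32868 = 831600 C; n(e⁻) = 8.617 mol.
n(Ni) = n(e⁻)/2 = 4.309 mol, so m = 4.309 × 58.69 = 252.9 g.
Volume = m/ρ = 252.9 / 8.91 = 28.38 cm³.
Thickness = V/A = 28.38 / 284 = 0.0999 cm = 999 μm.

999 μm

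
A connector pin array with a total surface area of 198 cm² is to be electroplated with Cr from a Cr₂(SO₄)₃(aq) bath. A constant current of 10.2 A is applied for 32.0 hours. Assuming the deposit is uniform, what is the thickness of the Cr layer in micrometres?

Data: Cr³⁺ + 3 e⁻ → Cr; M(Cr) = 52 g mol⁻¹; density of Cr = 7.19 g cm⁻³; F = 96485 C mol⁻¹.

Q = I·t = 10.20 × 115200 = 1175000 C; n(e⁻) = 12.18 mol.
n(Cr) = n(e⁻)/3 = 4.059 mol, so m = 4.059 × 52 = 211.1 g.
Volume = m/ρ = 211.1 / 7.19 = 29.36 cm³.
Thickness = V/A = 29.36 / 198 = 0.148 cm = 1480 μm.

1480 μm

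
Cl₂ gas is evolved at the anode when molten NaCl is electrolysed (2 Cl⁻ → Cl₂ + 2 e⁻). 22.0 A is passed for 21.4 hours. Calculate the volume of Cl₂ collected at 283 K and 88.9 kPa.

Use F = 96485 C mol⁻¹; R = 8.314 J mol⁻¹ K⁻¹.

232 L

Q = I·t = 22.00 A × 77040 s = 1695000 C.
n(e⁻) = Q/F = 1695000 / 96485 = 17.57 mol.
2 electrons are transferred per Cl₂ molecule, so n(Cl₂) = 17.57 / 2 = 8.783 mol.
V = nRT/P = (8.783 × 8.314 × 283) / (88.9 × 10³ Pa) = 0.232 m³ = 232 L.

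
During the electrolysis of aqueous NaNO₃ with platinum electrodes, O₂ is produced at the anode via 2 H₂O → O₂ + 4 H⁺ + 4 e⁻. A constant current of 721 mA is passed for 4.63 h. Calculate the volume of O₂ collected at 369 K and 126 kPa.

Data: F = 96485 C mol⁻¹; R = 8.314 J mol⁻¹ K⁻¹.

0.758 L

Q = I·t = 0.7210 A × 16668 s = 12020 C.
n(e⁻) = Q/F = 12020 / 96485 = 0.1246 mol.
4 electrons are transferred per O₂ molecule, so n(O₂) = 0.1246 / 4 = 0.03114 mol.
V = nRT/P = (0.03114 × 8.314 × 369) / (126 × 10³ Pa) = 7.58 × 10⁻⁴ m³ = 0.758 L.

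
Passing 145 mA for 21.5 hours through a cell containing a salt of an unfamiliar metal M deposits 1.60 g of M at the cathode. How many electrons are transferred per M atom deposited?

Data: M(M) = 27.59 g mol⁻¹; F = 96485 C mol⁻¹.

Q = I·t = 0.1450 A × 77400 s = 11220 C, so n(e⁻) = 11220/96485 = 0.1163 mol.
n(M) deposited = 1.60 / 27.59 = 0.05799 mol.
Electrons per atom = n(e⁻)/n(M) = 0.1163 / 0.05799 = 2.01 ≈ 2, so the ion is M²⁺.

2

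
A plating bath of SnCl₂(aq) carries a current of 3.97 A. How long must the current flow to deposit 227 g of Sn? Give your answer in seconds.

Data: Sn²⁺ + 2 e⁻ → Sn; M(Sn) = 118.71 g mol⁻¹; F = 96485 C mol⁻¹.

n(Sn) = m/M = 227 / 118.71 = 1.912 mol.
Each Sn atom requires 2 electrons, so n(e⁻) = 2 × 1.912 = 3.824 mol.
Q = n(e⁻)·F = 3.824 × 96485 = 369000 C.
t = Q/I = 369000 / 3.970 A = 92950 s.

92900 s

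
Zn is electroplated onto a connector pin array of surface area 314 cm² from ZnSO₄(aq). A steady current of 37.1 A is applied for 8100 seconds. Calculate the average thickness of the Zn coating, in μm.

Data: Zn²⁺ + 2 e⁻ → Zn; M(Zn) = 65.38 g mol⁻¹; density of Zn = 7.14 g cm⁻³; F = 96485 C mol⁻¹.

454 μm

Q = I·t = 37.10 × 8100.0 = 300500 C; n(e⁻) = 3.115 mol.
n(Zn) = n(e⁻)/2 = 1.557 mol, so m = 1.557 × 65.38 = 101.8 g.
Volume = m/ρ = 101.8 / 7.14 = 14.26 cm³.
Thickness = V/A = 14.26 / 314 = 0.0454 cm = 454 μm.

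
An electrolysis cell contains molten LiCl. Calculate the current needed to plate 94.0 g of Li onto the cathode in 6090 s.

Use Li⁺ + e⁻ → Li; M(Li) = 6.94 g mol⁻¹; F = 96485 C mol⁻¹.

n(Li) = 94.0 / 6.94 = 13.54 mol.
n(e⁻) = 1 × 13.54 = 13.54 mol.
Q = n(e⁻)·F = 13.54 × 96485 = 1307000 C.
I = Q/t = 1307000 / 6090.0 s = 215 A.

215 A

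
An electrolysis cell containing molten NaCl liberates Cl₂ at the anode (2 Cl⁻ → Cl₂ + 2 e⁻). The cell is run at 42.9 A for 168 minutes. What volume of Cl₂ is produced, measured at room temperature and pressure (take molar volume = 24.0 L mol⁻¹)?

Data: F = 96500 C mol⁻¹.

Q = I·t = 42.90 A × 10080 s = 432400 C.
n(e⁻) = Q/F = 432400 / 96500 = 4.481 mol.
2 electrons are transferred per Cl₂ molecule, so n(Cl₂) = 4.481 / 2 = 2.241 mol.
V = n × V_m = 2.241 × 24.0 = 53.8 L.

53.8 L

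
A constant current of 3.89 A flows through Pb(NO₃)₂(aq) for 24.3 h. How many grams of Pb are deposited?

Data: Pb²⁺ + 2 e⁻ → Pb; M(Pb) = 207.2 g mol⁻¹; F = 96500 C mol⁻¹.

365 g

Q = I·t = 3.890 A × 87480 s = 340300 C.
n(e⁻) = Q/F = 340300 / 96500 = 3.526 mol.
Pb²⁺ + 2 e⁻ → Pb, so n(Pb) = n(e⁻)/2 = 1.763 mol.
m = n·M = 1.763 × 207.2 = 365 g.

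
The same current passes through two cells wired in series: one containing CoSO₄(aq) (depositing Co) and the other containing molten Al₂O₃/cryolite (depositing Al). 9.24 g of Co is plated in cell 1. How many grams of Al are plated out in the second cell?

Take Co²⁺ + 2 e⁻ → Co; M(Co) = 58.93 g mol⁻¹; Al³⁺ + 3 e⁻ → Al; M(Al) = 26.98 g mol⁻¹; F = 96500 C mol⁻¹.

2.82 g

n(Co) = 9.24 / 58.93 = 0.1568 mol.
Since Co²⁺ + 2 e⁻ → Co, n(e⁻) passed = 2 × 0.1568 = 0.3136 mol.
Cells in series carry the same charge, so the same 0.3136 mol of electrons passes through cell 2.
Al³⁺ + 3 e⁻ → Al, so n(Al) = 0.3136 / 3 = 0.1045 mol.
m(Al) = 0.1045 × 26.98 = 2.82 g.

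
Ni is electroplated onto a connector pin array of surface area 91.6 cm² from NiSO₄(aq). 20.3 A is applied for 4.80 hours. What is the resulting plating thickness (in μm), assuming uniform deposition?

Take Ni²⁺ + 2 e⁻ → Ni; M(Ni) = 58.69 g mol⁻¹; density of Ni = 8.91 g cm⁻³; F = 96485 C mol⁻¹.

1310 μm

Q = I·t = 20.30 × 17280 = 350800 C; n(e⁻) = 3.636 mol.
n(Ni) = n(e⁻)/2 = 1.818 mol, so m = 1.818 × 58.69 = 106.7 g.
Volume = m/ρ = 106.7 / 8.91 = 11.97 cm³.
Thickness = V/A = 11.97 / 91.6 = 0.131 cm = 1310 μm.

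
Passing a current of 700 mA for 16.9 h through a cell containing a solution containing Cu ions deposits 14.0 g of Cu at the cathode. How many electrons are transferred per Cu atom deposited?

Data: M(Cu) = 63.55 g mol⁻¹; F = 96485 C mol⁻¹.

2

Q = I·t = 0.7000 A × 60840 s = 42590 C, so n(e⁻) = 42590/96485 = 0.4414 mol.
n(Cu) deposited = 14.0 / 63.55 = 0.2203 mol.
Electrons per atom = n(e⁻)/n(Cu) = 0.4414 / 0.2203 = 2.00 ≈ 2, so the ion is Cu²⁺.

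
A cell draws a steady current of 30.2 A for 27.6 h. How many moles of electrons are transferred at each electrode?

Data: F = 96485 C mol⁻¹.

31.1 mol

Q = I·t = 30.20 A × 99360 s = 3001000 C.
n(e⁻) = Q/F = 3001000 / 96485 = 31.1 mol.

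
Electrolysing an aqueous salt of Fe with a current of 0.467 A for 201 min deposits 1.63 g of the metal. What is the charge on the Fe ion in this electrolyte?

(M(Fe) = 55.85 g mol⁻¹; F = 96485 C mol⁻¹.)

Q = I·t = 0.4670 A × 12060 s = 5632 C, so n(e⁻) = 5632/96485 = 0.05837 mol.
n(Fe) deposited = 1.63 / 55.85 = 0.02919 mol.
Electrons per atom = n(e⁻)/n(Fe) = 0.05837 / 0.02919 = 2.00 ≈ 2, so the ion is Fe²⁺.

+2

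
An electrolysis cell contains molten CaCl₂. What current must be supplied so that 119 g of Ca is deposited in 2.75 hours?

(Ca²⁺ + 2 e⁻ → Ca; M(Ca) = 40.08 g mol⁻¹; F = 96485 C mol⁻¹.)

n(Ca) = 119 / 40.08 = 2.969 mol.
n(e⁻) = 2 × 2.969 = 5.938 mol.
Q = n(e⁻)·F = 5.938 × 96485 = 572900 C.
I = Q/t = 572900 / 9900.0 s = 57.9 A.

57.9 A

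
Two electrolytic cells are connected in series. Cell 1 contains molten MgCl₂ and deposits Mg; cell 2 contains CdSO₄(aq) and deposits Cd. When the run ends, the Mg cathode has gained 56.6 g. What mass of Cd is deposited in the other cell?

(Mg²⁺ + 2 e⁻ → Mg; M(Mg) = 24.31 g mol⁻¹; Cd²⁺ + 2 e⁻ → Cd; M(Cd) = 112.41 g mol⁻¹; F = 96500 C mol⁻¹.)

n(Mg) = 56.6 / 24.31 = 2.328 mol.
Since Mg²⁺ + 2 e⁻ → Mg, n(e⁻) passed = 2 × 2.328 = 4.657 mol.
Cells in series carry the same charge, so the same 4.657 mol of electrons passes through cell 2.
Cd²⁺ + 2 e⁻ → Cd, so n(Cd) = 4.657 / 2 = 2.328 mol.
m(Cd) = 2.328 × 112.41 = 262 g.

262 g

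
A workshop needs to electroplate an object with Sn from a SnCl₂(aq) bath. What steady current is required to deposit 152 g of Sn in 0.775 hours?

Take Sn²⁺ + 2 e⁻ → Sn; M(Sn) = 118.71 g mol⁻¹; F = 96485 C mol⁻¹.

n(Sn) = 152 / 118.71 = 1.280 mol.
n(e⁻) = 2 × 1.280 = 2.561 mol.
Q = n(e⁻)·F = 2.561 × 96485 = 247100 C.
I = Q/t = 247100 / 2790.0 s = 88.6 A.

88.6 A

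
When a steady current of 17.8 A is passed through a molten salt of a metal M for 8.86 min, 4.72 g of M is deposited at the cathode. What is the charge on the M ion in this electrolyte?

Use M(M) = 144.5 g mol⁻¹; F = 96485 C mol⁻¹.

Q = I·t = 17.80 A × 531.60 s = 9462 C, so n(e⁻) = 9462/96485 = 0.09807 mol.
n(M) deposited = 4.72 / 144.5 = 0.03266 mol.
Electrons per atom = n(e⁻)/n(M) = 0.09807 / 0.03266 = 3.00 ≈ 3, so the ion is M³⁺.

+3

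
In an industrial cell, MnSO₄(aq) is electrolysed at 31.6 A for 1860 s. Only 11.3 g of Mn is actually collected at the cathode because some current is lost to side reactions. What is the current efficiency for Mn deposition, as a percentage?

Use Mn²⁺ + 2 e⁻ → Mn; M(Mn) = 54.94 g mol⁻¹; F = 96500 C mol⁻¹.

Q = I·t = 31.60 × 1860.0 = 58780 C; n(e⁻) = 58780/96500 = 0.6091 mol.
Theoretical n(Mn) = n(e⁻)/2 = 0.3045 mol, i.e. m_theo = 0.3045 × 54.94 = 16.73 g.
Efficiency = m_actual / m_theo = 11.3 / 16.73 = 67.5 %.

67.5 %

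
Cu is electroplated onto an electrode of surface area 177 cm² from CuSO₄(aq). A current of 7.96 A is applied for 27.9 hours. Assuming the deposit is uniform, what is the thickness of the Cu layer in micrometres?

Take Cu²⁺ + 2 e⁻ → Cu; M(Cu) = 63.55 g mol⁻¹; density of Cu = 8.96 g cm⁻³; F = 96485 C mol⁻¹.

1660 μm

Q = I·t = 7.960 × 100440 = 799500 C; n(e⁻) = 8.286 mol.
n(Cu) = n(e⁻)/2 = 4.143 mol, so m = 4.143 × 63.55 = 263.3 g.
Volume = m/ρ = 263.3 / 8.96 = 29.39 cm³.
Thickness = V/A = 29.39 / 177 = 0.166 cm = 1660 μm.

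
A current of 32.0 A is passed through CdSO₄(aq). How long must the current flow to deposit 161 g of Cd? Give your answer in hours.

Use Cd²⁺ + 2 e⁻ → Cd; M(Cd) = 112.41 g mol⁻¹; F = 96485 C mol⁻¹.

2.40 h

n(Cd) = m/M = 161 / 112.41 = 1.432 mol.
Each Cd atom requires 2 electrons, so n(e⁻) = 2 × 1.432 = 2.865 mol.
Q = n(e⁻)·F = 2.865 × 96485 = 276400 C.
t = Q/I = 276400 / 32.00 A = 8637 s = 2.40 h.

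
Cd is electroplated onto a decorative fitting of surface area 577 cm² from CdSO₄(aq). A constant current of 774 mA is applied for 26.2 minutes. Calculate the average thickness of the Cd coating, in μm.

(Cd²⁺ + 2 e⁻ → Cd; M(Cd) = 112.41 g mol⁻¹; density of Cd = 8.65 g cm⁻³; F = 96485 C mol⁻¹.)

Q = I·t = 0.7740 × 1572.0 = 1217 C; n(e⁻) = 0.01261 mol.
n(Cd) = n(e⁻)/2 = 0.006305 mol, so m = 0.006305 × 112.41 = 0.7088 g.
Volume = m/ρ = 0.7088 / 8.65 = 0.08194 cm³.
Thickness = V/A = 0.08194 / 577 = 1.42 × 10⁻⁴ cm = 1.42 μm.

1.42 μm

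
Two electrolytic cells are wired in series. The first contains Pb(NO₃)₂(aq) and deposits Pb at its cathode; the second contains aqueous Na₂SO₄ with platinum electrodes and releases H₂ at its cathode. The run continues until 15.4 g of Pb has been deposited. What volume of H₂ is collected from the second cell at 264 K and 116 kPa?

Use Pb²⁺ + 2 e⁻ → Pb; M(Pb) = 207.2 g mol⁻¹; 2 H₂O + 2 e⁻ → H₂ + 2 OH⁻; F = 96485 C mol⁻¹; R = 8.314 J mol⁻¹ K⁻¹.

n(Pb) = 15.4 / 207.2 = 0.07432 mol, so n(e⁻) = 2 × 0.07432 = 0.1486 mol.
The cells are in series, so the same 0.1486 mol of electrons passes through the second cell.
2 H₂O + 2 e⁻ → H₂ + 2 OH⁻ — 2 mol e⁻ per mol H₂, so n(H₂) = 0.1486/2 = 0.07432 mol.
V = nRT/P = (0.07432 × 8.314 × 264) / (116 × 10³) = 0.00141 m³ = 1.41 L.

1.41 L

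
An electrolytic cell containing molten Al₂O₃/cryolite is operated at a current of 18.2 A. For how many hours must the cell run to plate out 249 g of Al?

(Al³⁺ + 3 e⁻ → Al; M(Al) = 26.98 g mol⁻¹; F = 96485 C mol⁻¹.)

40.8 h

n(Al) = m/M = 249 / 26.98 = 9.229 mol.
Each Al atom requires 3 electrons, so n(e⁻) = 3 × 9.229 = 27.69 mol.
Q = n(e⁻)·F = 27.69 × 96485 = 2671000 C.
t = Q/I = 2671000 / 18.20 A = 146800 s = 40.8 h.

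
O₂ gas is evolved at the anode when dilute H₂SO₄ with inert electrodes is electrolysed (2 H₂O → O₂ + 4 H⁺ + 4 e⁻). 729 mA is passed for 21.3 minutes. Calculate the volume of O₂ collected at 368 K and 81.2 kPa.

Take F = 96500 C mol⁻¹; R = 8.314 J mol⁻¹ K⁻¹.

0.0909 L

Q = I·t = 0.7290 A × 1278.0 s = 931.7 C.
n(e⁻) = Q/F = 931.7 / 96500 = 0.009655 mol.
4 electrons are transferred per O₂ molecule, so n(O₂) = 0.009655 / 4 = 0.002414 mol.
V = nRT/P = (0.002414 × 8.314 × 368) / (81.2 × 10³ Pa) = 9.09 × 10⁻⁵ m³ = 0.0909 L.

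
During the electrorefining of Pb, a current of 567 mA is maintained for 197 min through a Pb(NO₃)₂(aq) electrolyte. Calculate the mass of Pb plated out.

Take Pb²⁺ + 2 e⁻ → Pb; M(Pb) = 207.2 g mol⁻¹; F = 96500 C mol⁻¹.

Q = I·t = 0.5670 A × 11820 s = 6702 C.
n(e⁻) = Q/F = 6702 / 96500 = 0.06945 mol.
Pb²⁺ + 2 e⁻ → Pb, so n(Pb) = n(e⁻)/2 = 0.03473 mol.
m = n·M = 0.03473 × 207.2 = 7.20 g.

7.20 g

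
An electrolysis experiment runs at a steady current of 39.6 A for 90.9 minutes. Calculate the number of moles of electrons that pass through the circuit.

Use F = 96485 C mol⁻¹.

2.24 mol

Q = I·t = 39.60 A × 5454.0 s = 216000 C.
n(e⁻) = Q/F = 216000 / 96485 = 2.24 mol.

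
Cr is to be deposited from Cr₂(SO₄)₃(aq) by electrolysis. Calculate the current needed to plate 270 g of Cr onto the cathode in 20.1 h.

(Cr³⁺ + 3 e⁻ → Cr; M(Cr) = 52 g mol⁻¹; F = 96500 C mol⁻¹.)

n(Cr) = 270 / 52 = 5.192 mol.
n(e⁻) = 3 × 5.192 = 15.58 mol.
Q = n(e⁻)·F = 15.58 × 96500 = 1503000 C.
I = Q/t = 1503000 / 72360 s = 20.8 A.

20.8 A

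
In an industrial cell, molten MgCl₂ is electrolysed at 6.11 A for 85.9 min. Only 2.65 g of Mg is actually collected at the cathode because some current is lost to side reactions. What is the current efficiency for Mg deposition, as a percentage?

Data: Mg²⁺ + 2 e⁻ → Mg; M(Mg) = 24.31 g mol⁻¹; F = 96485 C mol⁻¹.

Q = I·t = 6.110 × 5154.0 = 31490 C; n(e⁻) = 31490/96485 = 0.3264 mol.
Theoretical n(Mg) = n(e⁻)/2 = 0.1632 mol, i.e. m_theo = 0.1632 × 24.31 = 3.967 g.
Efficiency = m_actual / m_theo = 2.65 / 3.967 = 66.8 %.

66.8 %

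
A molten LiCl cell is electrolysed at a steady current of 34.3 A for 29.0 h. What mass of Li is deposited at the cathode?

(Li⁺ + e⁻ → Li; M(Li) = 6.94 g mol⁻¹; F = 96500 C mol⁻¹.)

Q = I·t = 34.30 A × 104400 s = 3581000 C.
n(e⁻) = Q/F = 3581000 / 96500 = 37.11 mol.
Li⁺ + e⁻ → Li, so n(Li) = n(e⁻)/1 = 37.11 mol.
m = n·M = 37.11 × 6.94 = 258 g.

258 g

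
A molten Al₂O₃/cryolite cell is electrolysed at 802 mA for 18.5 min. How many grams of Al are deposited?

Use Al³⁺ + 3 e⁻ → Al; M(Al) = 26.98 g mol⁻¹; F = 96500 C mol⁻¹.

Q = I·t = 0.8020 A × 1110.0 s = 890.2 C.
n(e⁻) = Q/F = 890.2 / 96500 = 0.009225 mol.
Al³⁺ + 3 e⁻ → Al, so n(Al) = n(e⁻)/3 = 0.003075 mol.
m = n·M = 0.003075 × 26.98 = 0.0830 g.

0.0830 g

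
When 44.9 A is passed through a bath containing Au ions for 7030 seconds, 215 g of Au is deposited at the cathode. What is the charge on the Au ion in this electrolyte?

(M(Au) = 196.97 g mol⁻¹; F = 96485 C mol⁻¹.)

Q = I·t = 44.90 A × 7030.0 s = 315600 C, so n(e⁻) = 315600/96485 = 3.271 mol.
n(Au) deposited = 215 / 196.97 = 1.092 mol.
Electrons per atom = n(e⁻)/n(Au) = 3.271 / 1.092 = 3.00 ≈ 3, so the ion is Au³⁺.

+3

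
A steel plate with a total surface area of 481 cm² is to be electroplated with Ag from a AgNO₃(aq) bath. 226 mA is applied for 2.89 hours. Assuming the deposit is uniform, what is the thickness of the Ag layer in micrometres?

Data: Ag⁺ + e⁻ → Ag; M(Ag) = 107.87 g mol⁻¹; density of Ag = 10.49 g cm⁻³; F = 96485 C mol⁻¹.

5.21 μm

Q = I·t = 0.2260 × 10404 = 2351 C; n(e⁻) = 0.02437 mol.
n(Ag) = n(e⁻)/1 = 0.02437 mol, so m = 0.02437 × 107.87 = 2.629 g.
Volume = m/ρ = 2.629 / 10.49 = 0.2506 cm³.
Thickness = V/A = 0.2506 / 481 = 5.21 × 10⁻⁴ cm = 5.21 μm.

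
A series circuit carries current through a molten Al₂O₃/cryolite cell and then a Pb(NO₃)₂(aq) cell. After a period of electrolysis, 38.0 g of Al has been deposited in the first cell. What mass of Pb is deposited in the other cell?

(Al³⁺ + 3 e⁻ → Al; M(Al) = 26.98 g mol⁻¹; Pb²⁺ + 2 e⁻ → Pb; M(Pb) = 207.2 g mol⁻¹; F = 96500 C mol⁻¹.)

n(Al) = 38.0 / 26.98 = 1.408 mol.
Since Al³⁺ + 3 e⁻ → Al, n(e⁻) passed = 3 × 1.408 = 4.225 mol.
Cells in series carry the same charge, so the same 4.225 mol of electrons passes through cell 2.
Pb²⁺ + 2 e⁻ → Pb, so n(Pb) = 4.225 / 2 = 2.113 mol.
m(Pb) = 2.113 × 207.2 = 438 g.

438 g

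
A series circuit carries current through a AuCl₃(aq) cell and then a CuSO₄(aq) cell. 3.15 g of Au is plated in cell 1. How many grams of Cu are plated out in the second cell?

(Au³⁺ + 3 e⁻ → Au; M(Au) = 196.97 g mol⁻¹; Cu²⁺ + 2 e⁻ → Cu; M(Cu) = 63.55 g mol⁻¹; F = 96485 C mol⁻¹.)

1.52 g

n(Au) = 3.15 / 196.97 = 0.01599 mol.
Since Au³⁺ + 3 e⁻ → Au, n(e⁻) passed = 3 × 0.01599 = 0.04798 mol.
Cells in series carry the same charge, so the same 0.04798 mol of electrons passes through cell 2.
Cu²⁺ + 2 e⁻ → Cu, so n(Cu) = 0.04798 / 2 = 0.02399 mol.
m(Cu) = 0.02399 × 63.55 = 1.52 g.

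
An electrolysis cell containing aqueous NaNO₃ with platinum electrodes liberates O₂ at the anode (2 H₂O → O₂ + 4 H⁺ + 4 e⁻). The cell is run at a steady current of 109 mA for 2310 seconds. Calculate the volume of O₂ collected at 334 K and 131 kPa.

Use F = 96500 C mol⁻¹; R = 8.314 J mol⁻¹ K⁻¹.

0.0138 L

Q = I·t = 0.1090 A × 2310.0 s = 251.8 C.
n(e⁻) = Q/F = 251.8 / 96500 = 0.002609 mol.
4 electrons are transferred per O₂ molecule, so n(O₂) = 0.002609 / 4 = 0.0006523 mol.
V = nRT/P = (0.0006523 × 8.314 × 334) / (131 × 10³ Pa) = 1.38 × 10⁻⁵ m³ = 0.0138 L.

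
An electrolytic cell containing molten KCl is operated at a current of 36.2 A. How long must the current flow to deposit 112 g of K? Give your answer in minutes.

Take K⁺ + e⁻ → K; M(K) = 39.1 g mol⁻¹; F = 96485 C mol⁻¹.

127 min

n(K) = m/M = 112 / 39.1 = 2.864 mol.
Each K atom requires 1 electron, so n(e⁻) = 1 × 2.864 = 2.864 mol.
Q = n(e⁻)·F = 2.864 × 96485 = 276400 C.
t = Q/I = 276400 / 36.20 A = 7635 s = 127 min.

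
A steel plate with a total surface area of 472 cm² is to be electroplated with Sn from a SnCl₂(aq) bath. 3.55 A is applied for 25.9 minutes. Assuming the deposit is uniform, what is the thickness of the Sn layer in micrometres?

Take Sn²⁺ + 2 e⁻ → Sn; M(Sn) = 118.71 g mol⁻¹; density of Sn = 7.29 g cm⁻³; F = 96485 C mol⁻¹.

9.86 μm

Q = I·t = 3.550 × 1554.0 = 5517 C; n(e⁻) = 0.05718 mol.
n(Sn) = n(e⁻)/2 = 0.02859 mol, so m = 0.02859 × 118.71 = 3.394 g.
Volume = m/ρ = 3.394 / 7.29 = 0.4655 cm³.
Thickness = V/A = 0.4655 / 472 = 9.86 × 10⁻⁴ cm = 9.86 μm.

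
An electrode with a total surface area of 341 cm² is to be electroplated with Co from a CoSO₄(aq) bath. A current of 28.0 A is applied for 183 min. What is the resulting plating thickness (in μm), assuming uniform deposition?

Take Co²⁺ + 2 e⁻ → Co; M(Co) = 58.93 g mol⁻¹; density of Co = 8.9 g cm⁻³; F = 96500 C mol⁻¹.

Q = I·t = 28.00 × 10980 = 307400 C; n(e⁻) = 3.186 mol.
n(Co) = n(e⁻)/2 = 1.593 mol, so m = 1.593 × 58.93 = 93.87 g.
Volume = m/ρ = 93.87 / 8.9 = 10.55 cm³.
Thickness = V/A = 10.55 / 341 = 0.0309 cm = 309 μm.

309 μm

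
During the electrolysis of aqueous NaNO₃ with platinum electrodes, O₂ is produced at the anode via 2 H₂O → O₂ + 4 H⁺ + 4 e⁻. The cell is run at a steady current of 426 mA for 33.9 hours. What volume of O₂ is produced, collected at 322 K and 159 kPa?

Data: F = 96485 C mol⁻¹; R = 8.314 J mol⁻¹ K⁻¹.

Q = I·t = 0.4260 A × 122040 s = 51990 C.
n(e⁻) = Q/F = 51990 / 96485 = 0.5388 mol.
4 electrons are transferred per O₂ molecule, so n(O₂) = 0.5388 / 4 = 0.1347 mol.
V = nRT/P = (0.1347 × 8.314 × 322) / (159 × 10³ Pa) = 0.00227 m³ = 2.27 L.

2.27 L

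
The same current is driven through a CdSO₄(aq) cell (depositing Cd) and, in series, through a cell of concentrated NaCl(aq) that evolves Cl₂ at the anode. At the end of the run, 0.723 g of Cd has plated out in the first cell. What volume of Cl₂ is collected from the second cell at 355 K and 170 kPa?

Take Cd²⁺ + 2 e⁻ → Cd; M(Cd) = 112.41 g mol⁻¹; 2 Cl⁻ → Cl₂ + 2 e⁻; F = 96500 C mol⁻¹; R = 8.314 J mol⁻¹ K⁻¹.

0.112 L

n(Cd) = 0.723 / 112.41 = 0.006432 mol, so n(e⁻) = 2 × 0.006432 = 0.01286 mol.
The cells are in series, so the same 0.01286 mol of electrons passes through the second cell.
2 Cl⁻ → Cl₂ + 2 e⁻ — 2 mol e⁻ per mol Cl₂, so n(Cl₂) = 0.01286/2 = 0.006432 mol.
V = nRT/P = (0.006432 × 8.314 × 355) / (170 × 10³) = 1.12 × 10⁻⁴ m³ = 0.112 L.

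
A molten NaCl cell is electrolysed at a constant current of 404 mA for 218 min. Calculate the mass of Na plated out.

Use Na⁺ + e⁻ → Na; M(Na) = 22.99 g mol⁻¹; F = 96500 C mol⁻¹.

Q = I·t = 0.4040 A × 13080 s = 5284 C.
n(e⁻) = Q/F = 5284 / 96500 = 0.05476 mol.
Na⁺ + e⁻ → Na, so n(Na) = n(e⁻)/1 = 0.05476 mol.
m = n·M = 0.05476 × 22.99 = 1.26 g.

1.26 g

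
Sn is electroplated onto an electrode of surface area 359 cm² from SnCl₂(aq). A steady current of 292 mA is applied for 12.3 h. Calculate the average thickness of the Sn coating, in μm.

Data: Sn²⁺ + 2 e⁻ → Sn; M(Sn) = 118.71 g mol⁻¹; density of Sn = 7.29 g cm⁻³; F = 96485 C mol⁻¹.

Q = I·t = 0.2920 × 44280 = 12930 C; n(e⁻) = 0.1340 mol.
n(Sn) = n(e⁻)/2 = 0.06700 mol, so m = 0.06700 × 118.71 = 7.954 g.
Volume = m/ρ = 7.954 / 7.29 = 1.091 cm³.
Thickness = V/A = 1.091 / 359 = 0.00304 cm = 30.4 μm.

30.4 μm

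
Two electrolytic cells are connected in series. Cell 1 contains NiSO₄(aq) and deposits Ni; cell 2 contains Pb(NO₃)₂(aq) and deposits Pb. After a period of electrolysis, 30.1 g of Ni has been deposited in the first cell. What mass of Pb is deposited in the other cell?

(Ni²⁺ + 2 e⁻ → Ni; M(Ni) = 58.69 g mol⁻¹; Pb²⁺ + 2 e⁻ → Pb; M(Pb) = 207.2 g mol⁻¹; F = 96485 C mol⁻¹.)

n(Ni) = 30.1 / 58.69 = 0.5129 mol.
Since Ni²⁺ + 2 e⁻ → Ni, n(e⁻) passed = 2 × 0.5129 = 1.026 mol.
Cells in series carry the same charge, so the same 1.026 mol of electrons passes through cell 2.
Pb²⁺ + 2 e⁻ → Pb, so n(Pb) = 1.026 / 2 = 0.5129 mol.
m(Pb) = 0.5129 × 207.2 = 106 g.

106 g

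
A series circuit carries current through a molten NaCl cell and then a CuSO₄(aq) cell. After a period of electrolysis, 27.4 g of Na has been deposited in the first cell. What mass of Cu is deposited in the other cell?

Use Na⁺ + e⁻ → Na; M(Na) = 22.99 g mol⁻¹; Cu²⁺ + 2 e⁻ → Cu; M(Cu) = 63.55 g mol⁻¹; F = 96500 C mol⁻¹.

37.9 g

n(Na) = 27.4 / 22.99 = 1.192 mol.
Since Na⁺ + e⁻ → Na, n(e⁻) passed = 1 × 1.192 = 1.192 mol.
Cells in series carry the same charge, so the same 1.192 mol of electrons passes through cell 2.
Cu²⁺ + 2 e⁻ → Cu, so n(Cu) = 1.192 / 2 = 0.5959 mol.
m(Cu) = 0.5959 × 63.55 = 37.9 g.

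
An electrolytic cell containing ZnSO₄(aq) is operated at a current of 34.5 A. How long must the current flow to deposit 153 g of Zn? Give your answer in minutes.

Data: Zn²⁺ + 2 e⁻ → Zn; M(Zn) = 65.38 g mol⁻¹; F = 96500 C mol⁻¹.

n(Zn) = m/M = 153 / 65.38 = 2.340 mol.
Each Zn atom requires 2 electrons, so n(e⁻) = 2 × 2.340 = 4.680 mol.
Q = n(e⁻)·F = 4.680 × 96500 = 451700 C.
t = Q/I = 451700 / 34.50 A = 13090 s = 218 min.

218 min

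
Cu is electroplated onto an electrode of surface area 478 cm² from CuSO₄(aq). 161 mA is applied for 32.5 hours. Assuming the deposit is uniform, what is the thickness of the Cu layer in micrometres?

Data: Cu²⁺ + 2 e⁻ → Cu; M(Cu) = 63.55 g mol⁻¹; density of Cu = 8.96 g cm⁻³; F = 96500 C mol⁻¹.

Q = I·t = 0.1610 × 117000 = 18840 C; n(e⁻) = 0.1952 mol.
n(Cu) = n(e⁻)/2 = 0.09760 mol, so m = 0.09760 × 63.55 = 6.203 g.
Volume = m/ρ = 6.203 / 8.96 = 0.6922 cm³.
Thickness = V/A = 0.6922 / 478 = 0.00145 cm = 14.5 μm.

14.5 μm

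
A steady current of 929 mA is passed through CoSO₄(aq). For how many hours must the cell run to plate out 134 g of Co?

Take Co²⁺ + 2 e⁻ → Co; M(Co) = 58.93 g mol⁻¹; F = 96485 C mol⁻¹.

n(Co) = m/M = 134 / 58.93 = 2.274 mol.
Each Co atom requires 2 electrons, so n(e⁻) = 2 × 2.274 = 4.548 mol.
Q = n(e⁻)·F = 4.548 × 96485 = 438800 C.
t = Q/I = 438800 / 0.9290 A = 472300 s = 131 h.

131 h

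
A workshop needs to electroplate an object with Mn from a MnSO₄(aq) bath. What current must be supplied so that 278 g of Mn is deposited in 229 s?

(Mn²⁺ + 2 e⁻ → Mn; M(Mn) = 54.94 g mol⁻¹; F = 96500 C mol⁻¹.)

4260 A

n(Mn) = 278 / 54.94 = 5.060 mol.
n(e⁻) = 2 × 5.060 = 10.12 mol.
Q = n(e⁻)·F = 10.12 × 96500 = 976600 C.
I = Q/t = 976600 / 229.00 s = 4260 A.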